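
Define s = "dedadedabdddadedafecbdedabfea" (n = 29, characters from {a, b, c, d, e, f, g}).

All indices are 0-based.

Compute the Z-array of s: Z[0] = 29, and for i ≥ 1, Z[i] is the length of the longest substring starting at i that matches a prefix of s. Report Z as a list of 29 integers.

Z[0]=29
i=1: fresh scan; Z[1]=0
i=2: fresh scan; Z[2]=1 extend→box=[2,3)
i=3: fresh scan; Z[3]=0
i=4: fresh scan; Z[4]=4 extend→box=[4,8)
i=5: min(r-i=3, Z[1]=0)=0; Z[5]=0
i=6: min(r-i=2, Z[2]=1)=1; Z[6]=1
i=7: min(r-i=1, Z[3]=0)=0; Z[7]=0
i=8: fresh scan; Z[8]=0
i=9: fresh scan; Z[9]=1 extend→box=[9,10)
i=10: fresh scan; Z[10]=1 extend→box=[10,11)
i=11: fresh scan; Z[11]=1 extend→box=[11,12)
i=12: fresh scan; Z[12]=0
i=13: fresh scan; Z[13]=4 extend→box=[13,17)
i=14: min(r-i=3, Z[1]=0)=0; Z[14]=0
i=15: min(r-i=2, Z[2]=1)=1; Z[15]=1
i=16: min(r-i=1, Z[3]=0)=0; Z[16]=0
i=17: fresh scan; Z[17]=0
i=18: fresh scan; Z[18]=0
i=19: fresh scan; Z[19]=0
i=20: fresh scan; Z[20]=0
i=21: fresh scan; Z[21]=4 extend→box=[21,25)
i=22: min(r-i=3, Z[1]=0)=0; Z[22]=0
i=23: min(r-i=2, Z[2]=1)=1; Z[23]=1
i=24: min(r-i=1, Z[3]=0)=0; Z[24]=0
i=25: fresh scan; Z[25]=0
i=26: fresh scan; Z[26]=0
i=27: fresh scan; Z[27]=0
i=28: fresh scan; Z[28]=0

[29, 0, 1, 0, 4, 0, 1, 0, 0, 1, 1, 1, 0, 4, 0, 1, 0, 0, 0, 0, 0, 4, 0, 1, 0, 0, 0, 0, 0]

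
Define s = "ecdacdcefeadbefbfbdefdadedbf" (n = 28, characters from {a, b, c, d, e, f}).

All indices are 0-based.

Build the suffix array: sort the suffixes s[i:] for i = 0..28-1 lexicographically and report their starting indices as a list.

rank | idx | suffix
   0 |   3 | acdcefeadbefbfbdefdadedbf
   1 |  10 | adbefbfbdefdadedbf
   2 |  22 | adedbf
   3 |  17 | bdefdadedbf
   4 |  12 | befbfbdefdadedbf
   5 |  26 | bf
   6 |  15 | bfbdefdadedbf
   7 |   1 | cdacdcefeadbefbfbdefdadedbf
   8 |   4 | cdcefeadbefbfbdefdadedbf
   9 |   6 | cefeadbefbfbdefdadedbf
  10 |   2 | dacdcefeadbefbfbdefdadedbf
  11 |  21 | dadedbf
  12 |  11 | dbefbfbdefdadedbf
  13 |  25 | dbf
  14 |   5 | dcefeadbefbfbdefdadedbf
  15 |  23 | dedbf
  16 |  18 | defdadedbf
  17 |   9 | eadbefbfbdefdadedbf
  18 |   0 | ecdacdcefeadbefbfbdefdadedbf
  19 |  24 | edbf
  20 |  13 | efbfbdefdadedbf
  21 |  19 | efdadedbf
  22 |   7 | efeadbefbfbdefdadedbf
  23 |  27 | f
  24 |  16 | fbdefdadedbf
  25 |  14 | fbfbdefdadedbf
  26 |  20 | fdadedbf
  27 |   8 | feadbefbfbdefdadedbf

[3, 10, 22, 17, 12, 26, 15, 1, 4, 6, 2, 21, 11, 25, 5, 23, 18, 9, 0, 24, 13, 19, 7, 27, 16, 14, 20, 8]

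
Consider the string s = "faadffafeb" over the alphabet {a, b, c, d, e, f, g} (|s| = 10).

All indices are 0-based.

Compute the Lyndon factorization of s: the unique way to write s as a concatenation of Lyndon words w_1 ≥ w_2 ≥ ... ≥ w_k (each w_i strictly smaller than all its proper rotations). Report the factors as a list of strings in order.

emit factor 1: 'f' (i=0, period=1)
emit factor 2: 'aadffafeb' (i=1, period=9)

["f", "aadffafeb"]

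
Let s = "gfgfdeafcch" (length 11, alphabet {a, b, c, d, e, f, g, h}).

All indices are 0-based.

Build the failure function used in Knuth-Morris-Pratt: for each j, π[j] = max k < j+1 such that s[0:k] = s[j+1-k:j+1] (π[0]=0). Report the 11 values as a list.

[0, 0, 1, 2, 0, 0, 0, 0, 0, 0, 0]

π[0] = 0
j=1 s[j]='f': π[1]=0 (border '')
j=2 s[j]='g': π[2]=1 (border 'g')
j=3 s[j]='f': π[3]=2 (border 'gf')
j=4 s[j]='d': k: 2→0; π[4]=0 (border '')
j=5 s[j]='e': π[5]=0 (border '')
j=6 s[j]='a': π[6]=0 (border '')
j=7 s[j]='f': π[7]=0 (border '')
j=8 s[j]='c': π[8]=0 (border '')
j=9 s[j]='c': π[9]=0 (border '')
j=10 s[j]='h': π[10]=0 (border '')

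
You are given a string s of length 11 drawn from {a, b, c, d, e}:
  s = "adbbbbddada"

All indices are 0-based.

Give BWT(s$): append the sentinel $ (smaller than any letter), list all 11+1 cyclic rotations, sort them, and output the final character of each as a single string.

rank  rotation      last
    0  $adbbbbddada  a
    1  a$adbbbbddad  d
    2  ada$adbbbbdd  d
    3  adbbbbddada$  $
    4  bbbbddada$ad  d
    5  bbbddada$adb  b
    6  bbddada$adbb  b
    7  bddada$adbbb  b
    8  da$adbbbbdda  a
    9  dada$adbbbbd  d
   10  dbbbbddada$a  a
   11  ddada$adbbbb  b

add$dbbbadab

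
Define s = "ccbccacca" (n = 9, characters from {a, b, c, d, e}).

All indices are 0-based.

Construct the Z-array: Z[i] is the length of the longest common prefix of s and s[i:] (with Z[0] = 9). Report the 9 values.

Z[0]=9
i=1: outside box; Z[1]=1 scan→box=[1,2)
i=2: outside box; Z[2]=0
i=3: outside box; Z[3]=2 scan→box=[3,5)
i=4: min(r-i=1, Z[1]=1)=1; Z[4]=1
i=5: outside box; Z[5]=0
i=6: outside box; Z[6]=2 scan→box=[6,8)
i=7: min(r-i=1, Z[1]=1)=1; Z[7]=1
i=8: outside box; Z[8]=0

[9, 1, 0, 2, 1, 0, 2, 1, 0]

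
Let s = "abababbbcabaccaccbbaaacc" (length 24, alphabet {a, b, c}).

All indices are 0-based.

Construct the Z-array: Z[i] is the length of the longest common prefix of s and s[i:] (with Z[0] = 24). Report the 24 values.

[24, 0, 4, 0, 2, 0, 0, 0, 0, 3, 0, 1, 0, 0, 1, 0, 0, 0, 0, 1, 1, 1, 0, 0]

Z[0]=24
i=1: fresh scan; Z[1]=0
i=2: fresh scan; Z[2]=4 scan→box=[2,6)
i=3: min(r-i=3, Z[1]=0)=0; Z[3]=0
i=4: min(r-i=2, Z[2]=4)=2; Z[4]=2
i=5: min(r-i=1, Z[3]=0)=0; Z[5]=0
i=6: fresh scan; Z[6]=0
i=7: fresh scan; Z[7]=0
i=8: fresh scan; Z[8]=0
i=9: fresh scan; Z[9]=3 scan→box=[9,12)
i=10: min(r-i=2, Z[1]=0)=0; Z[10]=0
i=11: min(r-i=1, Z[2]=4)=1; Z[11]=1
i=12: fresh scan; Z[12]=0
i=13: fresh scan; Z[13]=0
i=14: fresh scan; Z[14]=1 scan→box=[14,15)
i=15: fresh scan; Z[15]=0
i=16: fresh scan; Z[16]=0
i=17: fresh scan; Z[17]=0
i=18: fresh scan; Z[18]=0
i=19: fresh scan; Z[19]=1 scan→box=[19,20)
i=20: fresh scan; Z[20]=1 scan→box=[20,21)
i=21: fresh scan; Z[21]=1 scan→box=[21,22)
i=22: fresh scan; Z[22]=0
i=23: fresh scan; Z[23]=0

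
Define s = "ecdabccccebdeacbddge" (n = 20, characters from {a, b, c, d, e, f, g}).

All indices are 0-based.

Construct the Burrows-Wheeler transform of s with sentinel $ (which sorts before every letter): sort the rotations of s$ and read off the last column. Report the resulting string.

edeaceabcceccbbdgdc$d

rank  rotation               last
    0  $ecdabccccebdeacbddge  e
    1  abccccebdeacbddge$ecd  d
    2  acbddge$ecdabccccebde  e
    3  bccccebdeacbddge$ecda  a
    4  bddge$ecdabccccebdeac  c
    5  bdeacbddge$ecdabcccce  e
    6  cbddge$ecdabccccebdea  a
    7  ccccebdeacbddge$ecdab  b
    8  cccebdeacbddge$ecdabc  c
    9  ccebdeacbddge$ecdabcc  c
   10  cdabccccebdeacbddge$e  e
   11  cebdeacbddge$ecdabccc  c
   12  dabccccebdeacbddge$ec  c
   13  ddge$ecdabccccebdeacb  b
   14  deacbddge$ecdabcccceb  b
   15  dge$ecdabccccebdeacbd  d
   16  e$ecdabccccebdeacbddg  g
   17  eacbddge$ecdabccccebd  d
   18  ebdeacbddge$ecdabcccc  c
   19  ecdabccccebdeacbddge$  $
   20  ge$ecdabccccebdeacbdd  d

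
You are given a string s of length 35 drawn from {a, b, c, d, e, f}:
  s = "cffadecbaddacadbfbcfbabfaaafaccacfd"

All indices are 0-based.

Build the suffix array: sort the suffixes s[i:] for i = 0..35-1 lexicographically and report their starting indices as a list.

sorted suffixes:
  #0 SA[0]=24  'aaafaccacfd'
  #1 SA[1]=25  'aafaccacfd'
  #2 SA[2]=21  'abfaaafaccacfd'
  #3 SA[3]=11  'acadbfbcfbabfaaafaccacfd'
  #4 SA[4]=28  'accacfd'
  #5 SA[5]=31  'acfd'
  #6 SA[6]=13  'adbfbcfbabfaaafaccacfd'
  #7 SA[7]=8  'addacadbfbcfbabfaaafaccacfd'
  #8 SA[8]=3  'adecbaddacadbfbcfbabfaaafaccacfd'
  #9 SA[9]=26  'afaccacfd'
  #10 SA[10]=20  'babfaaafaccacfd'
  #11 SA[11]=7  'baddacadbfbcfbabfaaafaccacfd'
  #12 SA[12]=17  'bcfbabfaaafaccacfd'
  #13 SA[13]=22  'bfaaafaccacfd'
  #14 SA[14]=15  'bfbcfbabfaaafaccacfd'
  #15 SA[15]=30  'cacfd'
  #16 SA[16]=12  'cadbfbcfbabfaaafaccacfd'
  #17 SA[17]=6  'cbaddacadbfbcfbabfaaafaccacfd'
  #18 SA[18]=29  'ccacfd'
  #19 SA[19]=18  'cfbabfaaafaccacfd'
  #20 SA[20]=32  'cfd'
  #21 SA[21]=0  'cffadecbaddacadbfbcfbabfaaafaccacfd'
  #22 SA[22]=34  'd'
  #23 SA[23]=10  'dacadbfbcfbabfaaafaccacfd'
  #24 SA[24]=14  'dbfbcfbabfaaafaccacfd'
  #25 SA[25]=9  'ddacadbfbcfbabfaaafaccacfd'
  #26 SA[26]=4  'decbaddacadbfbcfbabfaaafaccacfd'
  #27 SA[27]=5  'ecbaddacadbfbcfbabfaaafaccacfd'
  #28 SA[28]=23  'faaafaccacfd'
  #29 SA[29]=27  'faccacfd'
  #30 SA[30]=2  'fadecbaddacadbfbcfbabfaaafaccacfd'
  #31 SA[31]=19  'fbabfaaafaccacfd'
  #32 SA[32]=16  'fbcfbabfaaafaccacfd'
  #33 SA[33]=33  'fd'
  #34 SA[34]=1  'ffadecbaddacadbfbcfbabfaaafaccacfd'

[24, 25, 21, 11, 28, 31, 13, 8, 3, 26, 20, 7, 17, 22, 15, 30, 12, 6, 29, 18, 32, 0, 34, 10, 14, 9, 4, 5, 23, 27, 2, 19, 16, 33, 1]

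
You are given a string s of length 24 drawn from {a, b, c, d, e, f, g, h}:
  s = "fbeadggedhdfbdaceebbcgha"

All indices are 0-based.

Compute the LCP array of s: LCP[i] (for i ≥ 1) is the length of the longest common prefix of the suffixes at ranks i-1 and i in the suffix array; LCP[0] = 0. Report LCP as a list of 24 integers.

[0, 1, 1, 0, 1, 1, 1, 0, 1, 0, 1, 1, 1, 0, 1, 1, 1, 0, 2, 0, 1, 1, 0, 1]

sorted suffixes:
  #0 SA[0]=23  'a'
  #1 SA[1]=14  'aceebbcgha'
  #2 SA[2]=3  'adggedhdfbdaceebbcgha'
  #3 SA[3]=18  'bbcgha'
  #4 SA[4]=19  'bcgha'
  #5 SA[5]=12  'bdaceebbcgha'
  #6 SA[6]=1  'beadggedhdfbdaceebbcgha'
  #7 SA[7]=15  'ceebbcgha'
  #8 SA[8]=20  'cgha'
  #9 SA[9]=13  'daceebbcgha'
  #10 SA[10]=10  'dfbdaceebbcgha'
  #11 SA[11]=4  'dggedhdfbdaceebbcgha'
  #12 SA[12]=8  'dhdfbdaceebbcgha'
  #13 SA[13]=2  'eadggedhdfbdaceebbcgha'
  #14 SA[14]=17  'ebbcgha'
  #15 SA[15]=7  'edhdfbdaceebbcgha'
  #16 SA[16]=16  'eebbcgha'
  #17 SA[17]=11  'fbdaceebbcgha'
  #18 SA[18]=0  'fbeadggedhdfbdaceebbcgha'
  #19 SA[19]=6  'gedhdfbdaceebbcgha'
  #20 SA[20]=5  'ggedhdfbdaceebbcgha'
  #21 SA[21]=21  'gha'
  #22 SA[22]=22  'ha'
  #23 SA[23]=9  'hdfbdaceebbcgha'

SA = [23, 14, 3, 18, 19, 12, 1, 15, 20, 13, 10, 4, 8, 2, 17, 7, 16, 11, 0, 6, 5, 21, 22, 9]
i: (SA[i-1],SA[i]) lcp shared
  1: (23,14) 1 'a'
  2: (14,3) 1 'a'
  3: (3,18) 0 ''
  4: (18,19) 1 'b'
  5: (19,12) 1 'b'
  6: (12,1) 1 'b'
  7: (1,15) 0 ''
  8: (15,20) 1 'c'
  9: (20,13) 0 ''
  10: (13,10) 1 'd'
  11: (10,4) 1 'd'
  12: (4,8) 1 'd'
  13: (8,2) 0 ''
  14: (2,17) 1 'e'
  15: (17,7) 1 'e'
  16: (7,16) 1 'e'
  17: (16,11) 0 ''
  18: (11,0) 2 'fb'
  19: (0,6) 0 ''
  20: (6,5) 1 'g'
  21: (5,21) 1 'g'
  22: (21,22) 0 ''
  23: (22,9) 1 'h'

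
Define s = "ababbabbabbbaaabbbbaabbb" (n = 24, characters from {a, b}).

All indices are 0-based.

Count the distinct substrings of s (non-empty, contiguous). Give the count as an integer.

228

sorted suffixes:
  #0 SA[0]=12  'aaabbbbaabbb'
  #1 SA[1]=19  'aabbb'
  #2 SA[2]=13  'aabbbbaabbb'
  #3 SA[3]=0  'ababbabbabbbaaabbbbaabbb'
  #4 SA[4]=2  'abbabbabbbaaabbbbaabbb'
  #5 SA[5]=5  'abbabbbaaabbbbaabbb'
  #6 SA[6]=20  'abbb'
  #7 SA[7]=8  'abbbaaabbbbaabbb'
  #8 SA[8]=14  'abbbbaabbb'
  #9 SA[9]=23  'b'
  #10 SA[10]=11  'baaabbbbaabbb'
  #11 SA[11]=18  'baabbb'
  #12 SA[12]=1  'babbabbabbbaaabbbbaabbb'
  #13 SA[13]=4  'babbabbbaaabbbbaabbb'
  #14 SA[14]=7  'babbbaaabbbbaabbb'
  #15 SA[15]=22  'bb'
  #16 SA[16]=10  'bbaaabbbbaabbb'
  #17 SA[17]=17  'bbaabbb'
  #18 SA[18]=3  'bbabbabbbaaabbbbaabbb'
  #19 SA[19]=6  'bbabbbaaabbbbaabbb'
  #20 SA[20]=21  'bbb'
  #21 SA[21]=9  'bbbaaabbbbaabbb'
  #22 SA[22]=16  'bbbaabbb'
  #23 SA[23]=15  'bbbbaabbb'

SA = [12, 19, 13, 0, 2, 5, 20, 8, 14, 23, 11, 18, 1, 4, 7, 22, 10, 17, 3, 6, 21, 9, 16, 15]
i: (SA[i-1],SA[i]) lcp shared
  1: (12,19) 2 'aa'
  2: (19,13) 5 'aabbb'
  3: (13,0) 1 'a'
  4: (0,2) 2 'ab'
  5: (2,5) 6 'abbabb'
  6: (5,20) 3 'abb'
  7: (20,8) 4 'abbb'
  8: (8,14) 4 'abbb'
  9: (14,23) 0 ''
  10: (23,11) 1 'b'
  11: (11,18) 3 'baa'
  12: (18,1) 2 'ba'
  13: (1,4) 7 'babbabb'
  14: (4,7) 4 'babb'
  15: (7,22) 1 'b'
  16: (22,10) 2 'bb'
  17: (10,17) 4 'bbaa'
  18: (17,3) 3 'bba'
  19: (3,6) 5 'bbabb'
  20: (6,21) 2 'bb'
  21: (21,9) 3 'bbb'
  22: (9,16) 5 'bbbaa'
  23: (16,15) 3 'bbb'

n(n+1)/2 = 24·25/2 = 300
Σ LCP = 0 + 2 + 5 + 1 + 2 + 6 + 3 + 4 + 4 + 0 + 1 + 3 + 2 + 7 + 4 + 1 + 2 + 4 + 3 + 5 + 2 + 3 + 5 + 3 = 72
distinct = 300 − 72 = 228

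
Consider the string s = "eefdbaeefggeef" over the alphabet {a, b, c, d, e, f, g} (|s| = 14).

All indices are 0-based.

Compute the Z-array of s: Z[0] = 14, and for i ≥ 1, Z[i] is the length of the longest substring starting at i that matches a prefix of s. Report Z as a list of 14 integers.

Z[0]=14
i=1: i≥r, start 0; Z[1]=1 extend→box=[1,2)
i=2: i≥r, start 0; Z[2]=0
i=3: i≥r, start 0; Z[3]=0
i=4: i≥r, start 0; Z[4]=0
i=5: i≥r, start 0; Z[5]=0
i=6: i≥r, start 0; Z[6]=3 extend→box=[6,9)
i=7: min(r-i=2, Z[1]=1)=1; Z[7]=1
i=8: min(r-i=1, Z[2]=0)=0; Z[8]=0
i=9: i≥r, start 0; Z[9]=0
i=10: i≥r, start 0; Z[10]=0
i=11: i≥r, start 0; Z[11]=3 extend→box=[11,14)
i=12: min(r-i=2, Z[1]=1)=1; Z[12]=1
i=13: min(r-i=1, Z[2]=0)=0; Z[13]=0

[14, 1, 0, 0, 0, 0, 3, 1, 0, 0, 0, 3, 1, 0]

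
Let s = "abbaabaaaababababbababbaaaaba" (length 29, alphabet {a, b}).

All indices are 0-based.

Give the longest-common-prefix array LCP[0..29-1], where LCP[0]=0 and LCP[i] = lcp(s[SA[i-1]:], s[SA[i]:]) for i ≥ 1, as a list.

sorted suffixes:
  #0 SA[0]=28  'a'
  #1 SA[1]=23  'aaaaba'
  #2 SA[2]=6  'aaaababababbababbaaaaba'
  #3 SA[3]=24  'aaaba'
  #4 SA[4]=7  'aaababababbababbaaaaba'
  #5 SA[5]=25  'aaba'
  #6 SA[6]=3  'aabaaaababababbababbaaaaba'
  #7 SA[7]=8  'aababababbababbaaaaba'
  #8 SA[8]=26  'aba'
  #9 SA[9]=4  'abaaaababababbababbaaaaba'
  #10 SA[10]=9  'ababababbababbaaaaba'
  #11 SA[11]=11  'abababbababbaaaaba'
  #12 SA[12]=18  'ababbaaaaba'
  #13 SA[13]=13  'ababbababbaaaaba'
  #14 SA[14]=20  'abbaaaaba'
  #15 SA[15]=0  'abbaabaaaababababbababbaaaaba'
  #16 SA[16]=15  'abbababbaaaaba'
  #17 SA[17]=27  'ba'
  #18 SA[18]=22  'baaaaba'
  #19 SA[19]=5  'baaaababababbababbaaaaba'
  #20 SA[20]=2  'baabaaaababababbababbaaaaba'
  #21 SA[21]=10  'babababbababbaaaaba'
  #22 SA[22]=17  'bababbaaaaba'
  #23 SA[23]=12  'bababbababbaaaaba'
  #24 SA[24]=19  'babbaaaaba'
  #25 SA[25]=14  'babbababbaaaaba'
  #26 SA[26]=21  'bbaaaaba'
  #27 SA[27]=1  'bbaabaaaababababbababbaaaaba'
  #28 SA[28]=16  'bbababbaaaaba'

SA = [28, 23, 6, 24, 7, 25, 3, 8, 26, 4, 9, 11, 18, 13, 20, 0, 15, 27, 22, 5, 2, 10, 17, 12, 19, 14, 21, 1, 16]
i: (SA[i-1],SA[i]) lcp shared
  1: (28,23) 1 'a'
  2: (23,6) 6 'aaaaba'
  3: (6,24) 3 'aaa'
  4: (24,7) 5 'aaaba'
  5: (7,25) 2 'aa'
  6: (25,3) 4 'aaba'
  7: (3,8) 4 'aaba'
  8: (8,26) 1 'a'
  9: (26,4) 3 'aba'
  10: (4,9) 3 'aba'
  11: (9,11) 6 'ababab'
  12: (11,18) 4 'abab'
  13: (18,13) 6 'ababba'
  14: (13,20) 2 'ab'
  15: (20,0) 5 'abbaa'
  16: (0,15) 4 'abba'
  17: (15,27) 0 ''
  18: (27,22) 2 'ba'
  19: (22,5) 7 'baaaaba'
  20: (5,2) 3 'baa'
  21: (2,10) 2 'ba'
  22: (10,17) 5 'babab'
  23: (17,12) 7 'bababba'
  24: (12,19) 3 'bab'
  25: (19,14) 5 'babba'
  26: (14,21) 1 'b'
  27: (21,1) 4 'bbaa'
  28: (1,16) 3 'bba'

[0, 1, 6, 3, 5, 2, 4, 4, 1, 3, 3, 6, 4, 6, 2, 5, 4, 0, 2, 7, 3, 2, 5, 7, 3, 5, 1, 4, 3]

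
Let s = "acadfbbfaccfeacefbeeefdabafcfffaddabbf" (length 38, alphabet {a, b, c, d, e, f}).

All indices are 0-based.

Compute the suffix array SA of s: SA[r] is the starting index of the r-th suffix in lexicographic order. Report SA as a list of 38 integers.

rank | idx | suffix
   0 |  23 | abafcfffaddabbf
   1 |  34 | abbf
   2 |   0 | acadfbbfaccfeacefbeeefdabafcfffaddabbf
   3 |   8 | accfeacefbeeefdabafcfffaddabbf
   4 |  13 | acefbeeefdabafcfffaddabbf
   5 |  31 | addabbf
   6 |   2 | adfbbfaccfeacefbeeefdabafcfffaddabbf
   7 |  25 | afcfffaddabbf
   8 |  24 | bafcfffaddabbf
   9 |  35 | bbf
  10 |   5 | bbfaccfeacefbeeefdabafcfffaddabbf
  11 |  17 | beeefdabafcfffaddabbf
  12 |  36 | bf
  13 |   6 | bfaccfeacefbeeefdabafcfffaddabbf
  14 |   1 | cadfbbfaccfeacefbeeefdabafcfffaddabbf
  15 |   9 | ccfeacefbeeefdabafcfffaddabbf
  16 |  14 | cefbeeefdabafcfffaddabbf
  17 |  10 | cfeacefbeeefdabafcfffaddabbf
  18 |  27 | cfffaddabbf
  19 |  22 | dabafcfffaddabbf
  20 |  33 | dabbf
  21 |  32 | ddabbf
  22 |   3 | dfbbfaccfeacefbeeefdabafcfffaddabbf
  23 |  12 | eacefbeeefdabafcfffaddabbf
  24 |  18 | eeefdabafcfffaddabbf
  25 |  19 | eefdabafcfffaddabbf
  26 |  15 | efbeeefdabafcfffaddabbf
  27 |  20 | efdabafcfffaddabbf
  28 |  37 | f
  29 |   7 | faccfeacefbeeefdabafcfffaddabbf
  30 |  30 | faddabbf
  31 |   4 | fbbfaccfeacefbeeefdabafcfffaddabbf
  32 |  16 | fbeeefdabafcfffaddabbf
  33 |  26 | fcfffaddabbf
  34 |  21 | fdabafcfffaddabbf
  35 |  11 | feacefbeeefdabafcfffaddabbf
  36 |  29 | ffaddabbf
  37 |  28 | fffaddabbf

[23, 34, 0, 8, 13, 31, 2, 25, 24, 35, 5, 17, 36, 6, 1, 9, 14, 10, 27, 22, 33, 32, 3, 12, 18, 19, 15, 20, 37, 7, 30, 4, 16, 26, 21, 11, 29, 28]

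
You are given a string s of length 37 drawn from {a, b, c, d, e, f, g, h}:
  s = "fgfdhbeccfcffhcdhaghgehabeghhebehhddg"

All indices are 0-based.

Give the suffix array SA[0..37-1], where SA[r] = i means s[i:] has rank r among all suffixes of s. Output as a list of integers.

sorted suffixes:
  #0 SA[0]=23  'abeghhebehhddg'
  #1 SA[1]=17  'aghgehabeghhebehhddg'
  #2 SA[2]=5  'beccfcffhcdhaghgehabeghhebehhddg'
  #3 SA[3]=24  'beghhebehhddg'
  #4 SA[4]=30  'behhddg'
  #5 SA[5]=7  'ccfcffhcdhaghgehabeghhebehhddg'
  #6 SA[6]=14  'cdhaghgehabeghhebehhddg'
  #7 SA[7]=8  'cfcffhcdhaghgehabeghhebehhddg'
  #8 SA[8]=10  'cffhcdhaghgehabeghhebehhddg'
  #9 SA[9]=34  'ddg'
  #10 SA[10]=35  'dg'
  #11 SA[11]=15  'dhaghgehabeghhebehhddg'
  #12 SA[12]=3  'dhbeccfcffhcdhaghgehabeghhebehhddg'
  #13 SA[13]=29  'ebehhddg'
  #14 SA[14]=6  'eccfcffhcdhaghgehabeghhebehhddg'
  #15 SA[15]=25  'eghhebehhddg'
  #16 SA[16]=21  'ehabeghhebehhddg'
  #17 SA[17]=31  'ehhddg'
  #18 SA[18]=9  'fcffhcdhaghgehabeghhebehhddg'
  #19 SA[19]=2  'fdhbeccfcffhcdhaghgehabeghhebehhddg'
  #20 SA[20]=11  'ffhcdhaghgehabeghhebehhddg'
  #21 SA[21]=0  'fgfdhbeccfcffhcdhaghgehabeghhebehhddg'
  #22 SA[22]=12  'fhcdhaghgehabeghhebehhddg'
  #23 SA[23]=36  'g'
  #24 SA[24]=20  'gehabeghhebehhddg'
  #25 SA[25]=1  'gfdhbeccfcffhcdhaghgehabeghhebehhddg'
  #26 SA[26]=18  'ghgehabeghhebehhddg'
  #27 SA[27]=26  'ghhebehhddg'
  #28 SA[28]=22  'habeghhebehhddg'
  #29 SA[29]=16  'haghgehabeghhebehhddg'
  #30 SA[30]=4  'hbeccfcffhcdhaghgehabeghhebehhddg'
  #31 SA[31]=13  'hcdhaghgehabeghhebehhddg'
  #32 SA[32]=33  'hddg'
  #33 SA[33]=28  'hebehhddg'
  #34 SA[34]=19  'hgehabeghhebehhddg'
  #35 SA[35]=32  'hhddg'
  #36 SA[36]=27  'hhebehhddg'

[23, 17, 5, 24, 30, 7, 14, 8, 10, 34, 35, 15, 3, 29, 6, 25, 21, 31, 9, 2, 11, 0, 12, 36, 20, 1, 18, 26, 22, 16, 4, 13, 33, 28, 19, 32, 27]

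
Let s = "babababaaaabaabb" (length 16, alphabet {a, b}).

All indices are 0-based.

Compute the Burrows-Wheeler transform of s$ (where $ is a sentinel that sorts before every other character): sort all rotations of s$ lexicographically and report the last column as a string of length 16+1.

rank  rotation           last
    0  $babababaaaabaabb  b
    1  aaaabaabb$bababab  b
    2  aaabaabb$babababa  a
    3  aabaabb$babababaa  a
    4  aabb$babababaaaab  b
    5  abaaaabaabb$babab  b
    6  abaabb$babababaaa  a
    7  ababaaaabaabb$bab  b
    8  abababaaaabaabb$b  b
    9  abb$babababaaaaba  a
   10  b$babababaaaabaab  b
   11  baaaabaabb$bababa  a
   12  baabb$babababaaaa  a
   13  babaaaabaabb$baba  a
   14  bababaaaabaabb$ba  a
   15  babababaaaabaabb$  $
   16  bb$babababaaaabaa  a

bbaabbabbabaaaa$a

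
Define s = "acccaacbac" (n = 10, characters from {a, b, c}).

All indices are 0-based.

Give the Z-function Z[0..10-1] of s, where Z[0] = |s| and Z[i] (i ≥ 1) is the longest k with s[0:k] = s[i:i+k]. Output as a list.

Z[0]=10
i=1: fresh scan; Z[1]=0
i=2: fresh scan; Z[2]=0
i=3: fresh scan; Z[3]=0
i=4: fresh scan; Z[4]=1 extend→box=[4,5)
i=5: fresh scan; Z[5]=2 extend→box=[5,7)
i=6: min(r-i=1, Z[1]=0)=0; Z[6]=0
i=7: fresh scan; Z[7]=0
i=8: fresh scan; Z[8]=2 extend→box=[8,10)
i=9: min(r-i=1, Z[1]=0)=0; Z[9]=0

[10, 0, 0, 0, 1, 2, 0, 0, 2, 0]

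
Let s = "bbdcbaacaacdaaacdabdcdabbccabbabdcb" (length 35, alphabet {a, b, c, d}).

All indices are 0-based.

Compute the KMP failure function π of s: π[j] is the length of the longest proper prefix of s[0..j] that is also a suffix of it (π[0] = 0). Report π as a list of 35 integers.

[0, 1, 0, 0, 1, 0, 0, 0, 0, 0, 0, 0, 0, 0, 0, 0, 0, 0, 1, 0, 0, 0, 0, 1, 2, 0, 0, 0, 1, 2, 0, 1, 0, 0, 1]

π[0] = 0
j=1 s[j]='b': π[1]=1 (border 'b')
j=2 s[j]='d': k: 1→0; π[2]=0 (border '')
j=3 s[j]='c': π[3]=0 (border '')
j=4 s[j]='b': π[4]=1 (border 'b')
j=5 s[j]='a': k: 1→0; π[5]=0 (border '')
j=6 s[j]='a': π[6]=0 (border '')
j=7 s[j]='c': π[7]=0 (border '')
j=8 s[j]='a': π[8]=0 (border '')
j=9 s[j]='a': π[9]=0 (border '')
j=10 s[j]='c': π[10]=0 (border '')
j=11 s[j]='d': π[11]=0 (border '')
j=12 s[j]='a': π[12]=0 (border '')
j=13 s[j]='a': π[13]=0 (border '')
j=14 s[j]='a': π[14]=0 (border '')
j=15 s[j]='c': π[15]=0 (border '')
j=16 s[j]='d': π[16]=0 (border '')
j=17 s[j]='a': π[17]=0 (border '')
j=18 s[j]='b': π[18]=1 (border 'b')
j=19 s[j]='d': k: 1→0; π[19]=0 (border '')
j=20 s[j]='c': π[20]=0 (border '')
j=21 s[j]='d': π[21]=0 (border '')
j=22 s[j]='a': π[22]=0 (border '')
j=23 s[j]='b': π[23]=1 (border 'b')
j=24 s[j]='b': π[24]=2 (border 'bb')
j=25 s[j]='c': k: 2→1→0; π[25]=0 (border '')
j=26 s[j]='c': π[26]=0 (border '')
j=27 s[j]='a': π[27]=0 (border '')
j=28 s[j]='b': π[28]=1 (border 'b')
j=29 s[j]='b': π[29]=2 (border 'bb')
j=30 s[j]='a': k: 2→1→0; π[30]=0 (border '')
j=31 s[j]='b': π[31]=1 (border 'b')
j=32 s[j]='d': k: 1→0; π[32]=0 (border '')
j=33 s[j]='c': π[33]=0 (border '')
j=34 s[j]='b': π[34]=1 (border 'b')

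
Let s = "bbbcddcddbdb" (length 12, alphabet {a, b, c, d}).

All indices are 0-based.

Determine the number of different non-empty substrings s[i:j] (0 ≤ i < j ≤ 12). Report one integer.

rank→(start, suffix):
  0 → (11, 'b')
  1 → (0, 'bbbcddcddbdb')
  2 → (1, 'bbcddcddbdb')
  3 → (2, 'bcddcddbdb')
  4 → (9, 'bdb')
  5 → (6, 'cddbdb')
  6 → (3, 'cddcddbdb')
  7 → (10, 'db')
  8 → (8, 'dbdb')
  9 → (5, 'dcddbdb')
  10 → (7, 'ddbdb')
  11 → (4, 'ddcddbdb')

SA = [11, 0, 1, 2, 9, 6, 3, 10, 8, 5, 7, 4]
[i] adj suffixes → lcp
  [1] 11/0 → 1 ('b')
  [2] 0/1 → 2 ('bb')
  [3] 1/2 → 1 ('b')
  [4] 2/9 → 1 ('b')
  [5] 9/6 → 0 ('')
  [6] 6/3 → 3 ('cdd')
  [7] 3/10 → 0 ('')
  [8] 10/8 → 2 ('db')
  [9] 8/5 → 1 ('d')
  [10] 5/7 → 1 ('d')
  [11] 7/4 → 2 ('dd')

n(n+1)/2 = 12·13/2 = 78
Σ LCP = 0 + 1 + 2 + 1 + 1 + 0 + 3 + 0 + 2 + 1 + 1 + 2 = 14
distinct = 78 − 14 = 64

64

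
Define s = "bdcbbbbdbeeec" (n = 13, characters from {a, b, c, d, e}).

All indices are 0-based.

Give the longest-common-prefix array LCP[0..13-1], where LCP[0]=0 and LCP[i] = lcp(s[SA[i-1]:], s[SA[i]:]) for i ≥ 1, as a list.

rank | idx | suffix
   0 |   3 | bbbbdbeeec
   1 |   4 | bbbdbeeec
   2 |   5 | bbdbeeec
   3 |   6 | bdbeeec
   4 |   0 | bdcbbbbdbeeec
   5 |   8 | beeec
   6 |  12 | c
   7 |   2 | cbbbbdbeeec
   8 |   7 | dbeeec
   9 |   1 | dcbbbbdbeeec
  10 |  11 | ec
  11 |  10 | eec
  12 |   9 | eeec

SA = [3, 4, 5, 6, 0, 8, 12, 2, 7, 1, 11, 10, 9]
rank  pair      lcp
   1  s[3:],s[4:]  3  'bbb'
   2  s[4:],s[5:]  2  'bb'
   3  s[5:],s[6:]  1  'b'
   4  s[6:],s[0:]  2  'bd'
   5  s[0:],s[8:]  1  'b'
   6  s[8:],s[12:]  0  ''
   7  s[12:],s[2:]  1  'c'
   8  s[2:],s[7:]  0  ''
   9  s[7:],s[1:]  1  'd'
  10  s[1:],s[11:]  0  ''
  11  s[11:],s[10:]  1  'e'
  12  s[10:],s[9:]  2  'ee'

[0, 3, 2, 1, 2, 1, 0, 1, 0, 1, 0, 1, 2]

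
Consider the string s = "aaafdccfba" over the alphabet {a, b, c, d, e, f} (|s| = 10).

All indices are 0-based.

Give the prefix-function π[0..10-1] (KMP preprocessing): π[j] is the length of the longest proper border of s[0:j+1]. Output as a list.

[0, 1, 2, 0, 0, 0, 0, 0, 0, 1]

π[0] = 0
j=1 s[j]='a': π[1]=1 (border 'a')
j=2 s[j]='a': π[2]=2 (border 'aa')
j=3 s[j]='f': k: 2→1→0; π[3]=0 (border '')
j=4 s[j]='d': π[4]=0 (border '')
j=5 s[j]='c': π[5]=0 (border '')
j=6 s[j]='c': π[6]=0 (border '')
j=7 s[j]='f': π[7]=0 (border '')
j=8 s[j]='b': π[8]=0 (border '')
j=9 s[j]='a': π[9]=1 (border 'a')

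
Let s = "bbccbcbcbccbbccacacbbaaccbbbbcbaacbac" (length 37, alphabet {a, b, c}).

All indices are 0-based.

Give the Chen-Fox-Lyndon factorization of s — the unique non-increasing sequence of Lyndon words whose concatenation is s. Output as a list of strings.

["bbccbcbcbcc", "bbcc", "acacbb", "aaccbbbbcb", "aacbac"]

emit factor 1: 'bbccbcbcbcc' (i=0, period=11)
emit factor 2: 'bbcc' (i=11, period=4)
emit factor 3: 'acacbb' (i=15, period=6)
emit factor 4: 'aaccbbbbcb' (i=21, period=10)
emit factor 5: 'aacbac' (i=31, period=6)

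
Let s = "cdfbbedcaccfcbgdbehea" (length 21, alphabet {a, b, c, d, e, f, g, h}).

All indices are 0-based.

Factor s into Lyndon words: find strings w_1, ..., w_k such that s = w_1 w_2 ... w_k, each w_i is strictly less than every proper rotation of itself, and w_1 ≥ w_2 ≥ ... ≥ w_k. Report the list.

["cdf", "bbedc", "accfcbgdbehe", "a"]

emit factor 1: 'cdf' (i=0, period=3)
emit factor 2: 'bbedc' (i=3, period=5)
emit factor 3: 'accfcbgdbehe' (i=8, period=12)
emit factor 4: 'a' (i=20, period=1)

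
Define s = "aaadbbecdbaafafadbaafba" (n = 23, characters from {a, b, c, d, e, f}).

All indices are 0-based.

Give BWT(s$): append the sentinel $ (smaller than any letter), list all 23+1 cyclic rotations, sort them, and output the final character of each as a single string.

rank  rotation                  last
    0  $aaadbbecdbaafafadbaafba  a
    1  a$aaadbbecdbaafafadbaafb  b
    2  aaadbbecdbaafafadbaafba$  $
    3  aadbbecdbaafafadbaafba$a  a
    4  aafafadbaafba$aaadbbecdb  b
    5  aafba$aaadbbecdbaafafadb  b
    6  adbaafba$aaadbbecdbaafaf  f
    7  adbbecdbaafafadbaafba$aa  a
    8  afadbaafba$aaadbbecdbaaf  f
    9  afafadbaafba$aaadbbecdba  a
   10  afba$aaadbbecdbaafafadba  a
   11  ba$aaadbbecdbaafafadbaaf  f
   12  baafafadbaafba$aaadbbecd  d
   13  baafba$aaadbbecdbaafafad  d
   14  bbecdbaafafadbaafba$aaad  d
   15  becdbaafafadbaafba$aaadb  b
   16  cdbaafafadbaafba$aaadbbe  e
   17  dbaafafadbaafba$aaadbbec  c
   18  dbaafba$aaadbbecdbaafafa  a
   19  dbbecdbaafafadbaafba$aaa  a
   20  ecdbaafafadbaafba$aaadbb  b
   21  fadbaafba$aaadbbecdbaafa  a
   22  fafadbaafba$aaadbbecdbaa  a
   23  fba$aaadbbecdbaafafadbaa  a

ab$abbfafaafdddbecaabaaa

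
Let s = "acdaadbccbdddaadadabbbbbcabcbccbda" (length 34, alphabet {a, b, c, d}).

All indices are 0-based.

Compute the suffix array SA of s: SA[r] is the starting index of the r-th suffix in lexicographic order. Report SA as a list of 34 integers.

[33, 13, 3, 18, 25, 0, 16, 14, 4, 19, 20, 21, 22, 23, 26, 28, 6, 31, 9, 24, 27, 30, 8, 29, 7, 1, 32, 12, 2, 17, 15, 5, 11, 10]

sorted suffixes:
  #0 SA[0]=33  'a'
  #1 SA[1]=13  'aadadabbbbbcabcbccbda'
  #2 SA[2]=3  'aadbccbdddaadadabbbbbcabcbccbda'
  #3 SA[3]=18  'abbbbbcabcbccbda'
  #4 SA[4]=25  'abcbccbda'
  #5 SA[5]=0  'acdaadbccbdddaadadabbbbbcabcbccbda'
  #6 SA[6]=16  'adabbbbbcabcbccbda'
  #7 SA[7]=14  'adadabbbbbcabcbccbda'
  #8 SA[8]=4  'adbccbdddaadadabbbbbcabcbccbda'
  #9 SA[9]=19  'bbbbbcabcbccbda'
  #10 SA[10]=20  'bbbbcabcbccbda'
  #11 SA[11]=21  'bbbcabcbccbda'
  #12 SA[12]=22  'bbcabcbccbda'
  #13 SA[13]=23  'bcabcbccbda'
  #14 SA[14]=26  'bcbccbda'
  #15 SA[15]=28  'bccbda'
  #16 SA[16]=6  'bccbdddaadadabbbbbcabcbccbda'
  #17 SA[17]=31  'bda'
  #18 SA[18]=9  'bdddaadadabbbbbcabcbccbda'
  #19 SA[19]=24  'cabcbccbda'
  #20 SA[20]=27  'cbccbda'
  #21 SA[21]=30  'cbda'
  #22 SA[22]=8  'cbdddaadadabbbbbcabcbccbda'
  #23 SA[23]=29  'ccbda'
  #24 SA[24]=7  'ccbdddaadadabbbbbcabcbccbda'
  #25 SA[25]=1  'cdaadbccbdddaadadabbbbbcabcbccbda'
  #26 SA[26]=32  'da'
  #27 SA[27]=12  'daadadabbbbbcabcbccbda'
  #28 SA[28]=2  'daadbccbdddaadadabbbbbcabcbccbda'
  #29 SA[29]=17  'dabbbbbcabcbccbda'
  #30 SA[30]=15  'dadabbbbbcabcbccbda'
  #31 SA[31]=5  'dbccbdddaadadabbbbbcabcbccbda'
  #32 SA[32]=11  'ddaadadabbbbbcabcbccbda'
  #33 SA[33]=10  'dddaadadabbbbbcabcbccbda'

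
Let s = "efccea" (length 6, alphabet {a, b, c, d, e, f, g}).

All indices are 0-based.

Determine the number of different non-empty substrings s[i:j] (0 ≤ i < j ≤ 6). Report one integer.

rank→(start, suffix):
  0 → (5, 'a')
  1 → (2, 'ccea')
  2 → (3, 'cea')
  3 → (4, 'ea')
  4 → (0, 'efccea')
  5 → (1, 'fccea')

SA = [5, 2, 3, 4, 0, 1]
rank  pair      lcp
   1  s[5:],s[2:]  0  ''
   2  s[2:],s[3:]  1  'c'
   3  s[3:],s[4:]  0  ''
   4  s[4:],s[0:]  1  'e'
   5  s[0:],s[1:]  0  ''

n(n+1)/2 = 6·7/2 = 21
Σ LCP = 0 + 0 + 1 + 0 + 1 + 0 = 2
distinct = 21 − 2 = 19

19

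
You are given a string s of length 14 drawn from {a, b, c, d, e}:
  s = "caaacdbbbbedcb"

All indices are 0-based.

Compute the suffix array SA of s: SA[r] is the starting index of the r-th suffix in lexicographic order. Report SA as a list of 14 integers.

rank | idx | suffix
   0 |   1 | aaacdbbbbedcb
   1 |   2 | aacdbbbbedcb
   2 |   3 | acdbbbbedcb
   3 |  13 | b
   4 |   6 | bbbbedcb
   5 |   7 | bbbedcb
   6 |   8 | bbedcb
   7 |   9 | bedcb
   8 |   0 | caaacdbbbbedcb
   9 |  12 | cb
  10 |   4 | cdbbbbedcb
  11 |   5 | dbbbbedcb
  12 |  11 | dcb
  13 |  10 | edcb

[1, 2, 3, 13, 6, 7, 8, 9, 0, 12, 4, 5, 11, 10]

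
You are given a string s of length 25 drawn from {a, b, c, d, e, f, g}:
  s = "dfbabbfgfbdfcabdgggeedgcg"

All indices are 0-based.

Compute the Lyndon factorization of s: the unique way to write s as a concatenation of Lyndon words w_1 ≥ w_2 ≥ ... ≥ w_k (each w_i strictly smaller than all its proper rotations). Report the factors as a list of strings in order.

emit factor 1: 'df' (i=0, period=2)
emit factor 2: 'b' (i=2, period=1)
emit factor 3: 'abbfgfbdfcabdgggeedgcg' (i=3, period=22)

["df", "b", "abbfgfbdfcabdgggeedgcg"]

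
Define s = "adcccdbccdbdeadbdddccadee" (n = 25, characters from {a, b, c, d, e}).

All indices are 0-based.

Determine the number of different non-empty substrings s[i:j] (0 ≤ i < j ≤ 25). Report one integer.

288

rank→(start, suffix):
  0 → (13, 'adbdddccadee')
  1 → (0, 'adcccdbccdbdeadbdddccadee')
  2 → (21, 'adee')
  3 → (6, 'bccdbdeadbdddccadee')
  4 → (15, 'bdddccadee')
  5 → (10, 'bdeadbdddccadee')
  6 → (20, 'cadee')
  7 → (19, 'ccadee')
  8 → (2, 'cccdbccdbdeadbdddccadee')
  9 → (3, 'ccdbccdbdeadbdddccadee')
  10 → (7, 'ccdbdeadbdddccadee')
  11 → (4, 'cdbccdbdeadbdddccadee')
  12 → (8, 'cdbdeadbdddccadee')
  13 → (5, 'dbccdbdeadbdddccadee')
  14 → (14, 'dbdddccadee')
  15 → (9, 'dbdeadbdddccadee')
  16 → (18, 'dccadee')
  17 → (1, 'dcccdbccdbdeadbdddccadee')
  18 → (17, 'ddccadee')
  19 → (16, 'dddccadee')
  20 → (11, 'deadbdddccadee')
  21 → (22, 'dee')
  22 → (24, 'e')
  23 → (12, 'eadbdddccadee')
  24 → (23, 'ee')

SA = [13, 0, 21, 6, 15, 10, 20, 19, 2, 3, 7, 4, 8, 5, 14, 9, 18, 1, 17, 16, 11, 22, 24, 12, 23]
rank  pair      lcp
   1  s[13:],s[0:]  2  'ad'
   2  s[0:],s[21:]  2  'ad'
   3  s[21:],s[6:]  0  ''
   4  s[6:],s[15:]  1  'b'
   5  s[15:],s[10:]  2  'bd'
   6  s[10:],s[20:]  0  ''
   7  s[20:],s[19:]  1  'c'
   8  s[19:],s[2:]  2  'cc'
   9  s[2:],s[3:]  2  'cc'
  10  s[3:],s[7:]  4  'ccdb'
  11  s[7:],s[4:]  1  'c'
  12  s[4:],s[8:]  3  'cdb'
  13  s[8:],s[5:]  0  ''
  14  s[5:],s[14:]  2  'db'
  15  s[14:],s[9:]  3  'dbd'
  16  s[9:],s[18:]  1  'd'
  17  s[18:],s[1:]  3  'dcc'
  18  s[1:],s[17:]  1  'd'
  19  s[17:],s[16:]  2  'dd'
  20  s[16:],s[11:]  1  'd'
  21  s[11:],s[22:]  2  'de'
  22  s[22:],s[24:]  0  ''
  23  s[24:],s[12:]  1  'e'
  24  s[12:],s[23:]  1  'e'

n(n+1)/2 = 25·26/2 = 325
Σ LCP = 0 + 2 + 2 + 0 + 1 + 2 + 0 + 1 + 2 + 2 + 4 + 1 + 3 + 0 + 2 + 3 + 1 + 3 + 1 + 2 + 1 + 2 + 0 + 1 + 1 = 37
distinct = 325 − 37 = 288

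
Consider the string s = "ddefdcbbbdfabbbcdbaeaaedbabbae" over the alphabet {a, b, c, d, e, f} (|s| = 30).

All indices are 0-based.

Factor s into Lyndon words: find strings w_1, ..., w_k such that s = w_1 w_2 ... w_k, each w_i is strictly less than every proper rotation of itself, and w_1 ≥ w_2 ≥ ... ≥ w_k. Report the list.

["ddef", "d", "c", "bbbdf", "abbbcdbae", "aaedbabbae"]

emit factor 1: 'ddef' (i=0, period=4)
emit factor 2: 'd' (i=4, period=1)
emit factor 3: 'c' (i=5, period=1)
emit factor 4: 'bbbdf' (i=6, period=5)
emit factor 5: 'abbbcdbae' (i=11, period=9)
emit factor 6: 'aaedbabbae' (i=20, period=10)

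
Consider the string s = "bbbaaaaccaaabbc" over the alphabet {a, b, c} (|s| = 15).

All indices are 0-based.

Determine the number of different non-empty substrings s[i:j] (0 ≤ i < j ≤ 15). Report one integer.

rank | idx | suffix
   0 |   3 | aaaaccaaabbc
   1 |   9 | aaabbc
   2 |   4 | aaaccaaabbc
   3 |  10 | aabbc
   4 |   5 | aaccaaabbc
   5 |  11 | abbc
   6 |   6 | accaaabbc
   7 |   2 | baaaaccaaabbc
   8 |   1 | bbaaaaccaaabbc
   9 |   0 | bbbaaaaccaaabbc
  10 |  12 | bbc
  11 |  13 | bc
  12 |  14 | c
  13 |   8 | caaabbc
  14 |   7 | ccaaabbc

SA = [3, 9, 4, 10, 5, 11, 6, 2, 1, 0, 12, 13, 14, 8, 7]
[i] adj suffixes → lcp
  [1] 3/9 → 3 ('aaa')
  [2] 9/4 → 3 ('aaa')
  [3] 4/10 → 2 ('aa')
  [4] 10/5 → 2 ('aa')
  [5] 5/11 → 1 ('a')
  [6] 11/6 → 1 ('a')
  [7] 6/2 → 0 ('')
  [8] 2/1 → 1 ('b')
  [9] 1/0 → 2 ('bb')
  [10] 0/12 → 2 ('bb')
  [11] 12/13 → 1 ('b')
  [12] 13/14 → 0 ('')
  [13] 14/8 → 1 ('c')
  [14] 8/7 → 1 ('c')

n(n+1)/2 = 15·16/2 = 120
Σ LCP = 0 + 3 + 3 + 2 + 2 + 1 + 1 + 0 + 1 + 2 + 2 + 1 + 0 + 1 + 1 = 20
distinct = 120 − 20 = 100

100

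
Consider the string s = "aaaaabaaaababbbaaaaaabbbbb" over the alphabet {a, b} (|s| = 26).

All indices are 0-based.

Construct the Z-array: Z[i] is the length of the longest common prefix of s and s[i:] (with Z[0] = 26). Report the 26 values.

Z[0]=26
i=1: fresh scan; Z[1]=4 scan→box=[1,5)
i=2: min(r-i=3, Z[1]=4)=3; Z[2]=3
i=3: min(r-i=2, Z[2]=3)=2; Z[3]=2
i=4: min(r-i=1, Z[3]=2)=1; Z[4]=1
i=5: fresh scan; Z[5]=0
i=6: fresh scan; Z[6]=4 scan→box=[6,10)
i=7: min(r-i=3, Z[1]=4)=3; Z[7]=3
i=8: min(r-i=2, Z[2]=3)=2; Z[8]=2
i=9: min(r-i=1, Z[3]=2)=1; Z[9]=1
i=10: fresh scan; Z[10]=0
i=11: fresh scan; Z[11]=1 scan→box=[11,12)
i=12: fresh scan; Z[12]=0
i=13: fresh scan; Z[13]=0
i=14: fresh scan; Z[14]=0
i=15: fresh scan; Z[15]=5 scan→box=[15,20)
i=16: min(r-i=4, Z[1]=4)=4; Z[16]=6 scan→box=[16,22)
i=17: min(r-i=5, Z[1]=4)=4; Z[17]=4
i=18: min(r-i=4, Z[2]=3)=3; Z[18]=3
i=19: min(r-i=3, Z[3]=2)=2; Z[19]=2
i=20: min(r-i=2, Z[4]=1)=1; Z[20]=1
i=21: min(r-i=1, Z[5]=0)=0; Z[21]=0
i=22: fresh scan; Z[22]=0
i=23: fresh scan; Z[23]=0
i=24: fresh scan; Z[24]=0
i=25: fresh scan; Z[25]=0

[26, 4, 3, 2, 1, 0, 4, 3, 2, 1, 0, 1, 0, 0, 0, 5, 6, 4, 3, 2, 1, 0, 0, 0, 0, 0]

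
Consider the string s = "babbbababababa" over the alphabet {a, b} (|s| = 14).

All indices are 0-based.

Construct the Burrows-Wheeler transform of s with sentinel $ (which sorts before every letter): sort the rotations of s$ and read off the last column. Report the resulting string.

rank  rotation         last
    0  $babbbababababa  a
    1  a$babbbabababab  b
    2  aba$babbbababab  b
    3  ababa$babbbabab  b
    4  abababa$babbbab  b
    5  ababababa$babbb  b
    6  abbbababababa$b  b
    7  ba$babbbabababa  a
    8  baba$babbbababa  a
    9  bababa$babbbaba  a
   10  babababa$babbba  a
   11  bababababa$babb  b
   12  babbbababababa$  $
   13  bbababababa$bab  b
   14  bbbababababa$ba  a

abbbbbbaaaab$ba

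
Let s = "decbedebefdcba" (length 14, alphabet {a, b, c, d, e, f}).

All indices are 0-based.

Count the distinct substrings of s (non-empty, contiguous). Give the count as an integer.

rank→(start, suffix):
  0 → (13, 'a')
  1 → (12, 'ba')
  2 → (3, 'bedebefdcba')
  3 → (7, 'befdcba')
  4 → (11, 'cba')
  5 → (2, 'cbedebefdcba')
  6 → (10, 'dcba')
  7 → (5, 'debefdcba')
  8 → (0, 'decbedebefdcba')
  9 → (6, 'ebefdcba')
  10 → (1, 'ecbedebefdcba')
  11 → (4, 'edebefdcba')
  12 → (8, 'efdcba')
  13 → (9, 'fdcba')

SA = [13, 12, 3, 7, 11, 2, 10, 5, 0, 6, 1, 4, 8, 9]
rank  pair      lcp
   1  s[13:],s[12:]  0  ''
   2  s[12:],s[3:]  1  'b'
   3  s[3:],s[7:]  2  'be'
   4  s[7:],s[11:]  0  ''
   5  s[11:],s[2:]  2  'cb'
   6  s[2:],s[10:]  0  ''
   7  s[10:],s[5:]  1  'd'
   8  s[5:],s[0:]  2  'de'
   9  s[0:],s[6:]  0  ''
  10  s[6:],s[1:]  1  'e'
  11  s[1:],s[4:]  1  'e'
  12  s[4:],s[8:]  1  'e'
  13  s[8:],s[9:]  0  ''

n(n+1)/2 = 14·15/2 = 105
Σ LCP = 0 + 0 + 1 + 2 + 0 + 2 + 0 + 1 + 2 + 0 + 1 + 1 + 1 + 0 = 11
distinct = 105 − 11 = 94

94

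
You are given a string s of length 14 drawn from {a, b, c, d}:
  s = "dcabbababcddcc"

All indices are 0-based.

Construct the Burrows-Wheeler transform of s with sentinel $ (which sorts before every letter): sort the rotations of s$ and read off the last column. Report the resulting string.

cbcbbaaacddb$dc

rank  rotation         last
    0  $dcabbababcddcc  c
    1  ababcddcc$dcabb  b
    2  abbababcddcc$dc  c
    3  abcddcc$dcabbab  b
    4  bababcddcc$dcab  b
    5  babcddcc$dcabba  a
    6  bbababcddcc$dca  a
    7  bcddcc$dcabbaba  a
    8  c$dcabbababcddc  c
    9  cabbababcddcc$d  d
   10  cc$dcabbababcdd  d
   11  cddcc$dcabbabab  b
   12  dcabbababcddcc$  $
   13  dcc$dcabbababcd  d
   14  ddcc$dcabbababc  c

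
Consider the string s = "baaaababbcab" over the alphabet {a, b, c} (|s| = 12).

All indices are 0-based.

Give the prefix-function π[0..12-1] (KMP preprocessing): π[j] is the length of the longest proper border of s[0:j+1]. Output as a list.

π[0] = 0
j=1 s[j]='a': π[1]=0 (border '')
j=2 s[j]='a': π[2]=0 (border '')
j=3 s[j]='a': π[3]=0 (border '')
j=4 s[j]='a': π[4]=0 (border '')
j=5 s[j]='b': π[5]=1 (border 'b')
j=6 s[j]='a': π[6]=2 (border 'ba')
j=7 s[j]='b': k: 2→0; π[7]=1 (border 'b')
j=8 s[j]='b': k: 1→0; π[8]=1 (border 'b')
j=9 s[j]='c': k: 1→0; π[9]=0 (border '')
j=10 s[j]='a': π[10]=0 (border '')
j=11 s[j]='b': π[11]=1 (border 'b')

[0, 0, 0, 0, 0, 1, 2, 1, 1, 0, 0, 1]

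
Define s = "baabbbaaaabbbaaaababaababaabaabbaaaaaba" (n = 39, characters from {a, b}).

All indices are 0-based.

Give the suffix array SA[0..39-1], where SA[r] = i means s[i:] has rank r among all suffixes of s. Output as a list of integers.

rank | idx | suffix
   0 |  38 | a
   1 |  32 | aaaaaba
   2 |  33 | aaaaba
   3 |  13 | aaaababaababaabaabbaaaaaba
   4 |   6 | aaaabbbaaaababaababaabaabbaaaaaba
   5 |  34 | aaaba
   6 |  14 | aaababaababaabaabbaaaaaba
   7 |   7 | aaabbbaaaababaababaabaabbaaaaaba
   8 |  35 | aaba
   9 |  25 | aabaabbaaaaaba
  10 |  20 | aababaabaabbaaaaaba
  11 |  15 | aababaababaabaabbaaaaaba
  12 |  28 | aabbaaaaaba
  13 |   8 | aabbbaaaababaababaabaabbaaaaaba
  14 |   1 | aabbbaaaabbbaaaababaababaabaabbaaaaaba
  15 |  36 | aba
  16 |  23 | abaabaabbaaaaaba
  17 |  18 | abaababaabaabbaaaaaba
  18 |  26 | abaabbaaaaaba
  19 |  21 | ababaabaabbaaaaaba
  20 |  16 | ababaababaabaabbaaaaaba
  21 |  29 | abbaaaaaba
  22 |   9 | abbbaaaababaababaabaabbaaaaaba
  23 |   2 | abbbaaaabbbaaaababaababaabaabbaaaaaba
  24 |  37 | ba
  25 |  31 | baaaaaba
  26 |  12 | baaaababaababaabaabbaaaaaba
  27 |   5 | baaaabbbaaaababaababaabaabbaaaaaba
  28 |  24 | baabaabbaaaaaba
  29 |  19 | baababaabaabbaaaaaba
  30 |  27 | baabbaaaaaba
  31 |   0 | baabbbaaaabbbaaaababaababaabaabbaaaaaba
  32 |  22 | babaabaabbaaaaaba
  33 |  17 | babaababaabaabbaaaaaba
  34 |  30 | bbaaaaaba
  35 |  11 | bbaaaababaababaabaabbaaaaaba
  36 |   4 | bbaaaabbbaaaababaababaabaabbaaaaaba
  37 |  10 | bbbaaaababaababaabaabbaaaaaba
  38 |   3 | bbbaaaabbbaaaababaababaabaabbaaaaaba

[38, 32, 33, 13, 6, 34, 14, 7, 35, 25, 20, 15, 28, 8, 1, 36, 23, 18, 26, 21, 16, 29, 9, 2, 37, 31, 12, 5, 24, 19, 27, 0, 22, 17, 30, 11, 4, 10, 3]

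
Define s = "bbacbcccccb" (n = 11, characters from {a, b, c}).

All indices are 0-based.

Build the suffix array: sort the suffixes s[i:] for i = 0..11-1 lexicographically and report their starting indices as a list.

[2, 10, 1, 0, 4, 9, 3, 8, 7, 6, 5]

sorted suffixes:
  #0 SA[0]=2  'acbcccccb'
  #1 SA[1]=10  'b'
  #2 SA[2]=1  'bacbcccccb'
  #3 SA[3]=0  'bbacbcccccb'
  #4 SA[4]=4  'bcccccb'
  #5 SA[5]=9  'cb'
  #6 SA[6]=3  'cbcccccb'
  #7 SA[7]=8  'ccb'
  #8 SA[8]=7  'cccb'
  #9 SA[9]=6  'ccccb'
  #10 SA[10]=5  'cccccb'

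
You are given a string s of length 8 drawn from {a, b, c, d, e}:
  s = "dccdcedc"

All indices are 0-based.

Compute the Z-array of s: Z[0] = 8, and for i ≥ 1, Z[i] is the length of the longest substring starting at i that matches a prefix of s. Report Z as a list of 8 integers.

[8, 0, 0, 2, 0, 0, 2, 0]

Z[0]=8
i=1: i≥r, start 0; Z[1]=0
i=2: i≥r, start 0; Z[2]=0
i=3: i≥r, start 0; Z[3]=2 extend→box=[3,5)
i=4: min(r-i=1, Z[1]=0)=0; Z[4]=0
i=5: i≥r, start 0; Z[5]=0
i=6: i≥r, start 0; Z[6]=2 extend→box=[6,8)
i=7: min(r-i=1, Z[1]=0)=0; Z[7]=0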